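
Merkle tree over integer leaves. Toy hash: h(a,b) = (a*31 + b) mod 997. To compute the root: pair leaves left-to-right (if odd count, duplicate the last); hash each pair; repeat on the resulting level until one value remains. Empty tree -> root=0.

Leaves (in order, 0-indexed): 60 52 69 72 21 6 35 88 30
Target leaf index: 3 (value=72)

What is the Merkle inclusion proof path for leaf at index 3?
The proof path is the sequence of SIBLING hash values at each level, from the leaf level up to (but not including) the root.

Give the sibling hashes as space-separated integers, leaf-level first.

Answer: 69 915 603 995

Derivation:
L0 (leaves): [60, 52, 69, 72, 21, 6, 35, 88, 30], target index=3
L1: h(60,52)=(60*31+52)%997=915 [pair 0] h(69,72)=(69*31+72)%997=217 [pair 1] h(21,6)=(21*31+6)%997=657 [pair 2] h(35,88)=(35*31+88)%997=176 [pair 3] h(30,30)=(30*31+30)%997=960 [pair 4] -> [915, 217, 657, 176, 960]
  Sibling for proof at L0: 69
L2: h(915,217)=(915*31+217)%997=666 [pair 0] h(657,176)=(657*31+176)%997=603 [pair 1] h(960,960)=(960*31+960)%997=810 [pair 2] -> [666, 603, 810]
  Sibling for proof at L1: 915
L3: h(666,603)=(666*31+603)%997=312 [pair 0] h(810,810)=(810*31+810)%997=995 [pair 1] -> [312, 995]
  Sibling for proof at L2: 603
L4: h(312,995)=(312*31+995)%997=697 [pair 0] -> [697]
  Sibling for proof at L3: 995
Root: 697
Proof path (sibling hashes from leaf to root): [69, 915, 603, 995]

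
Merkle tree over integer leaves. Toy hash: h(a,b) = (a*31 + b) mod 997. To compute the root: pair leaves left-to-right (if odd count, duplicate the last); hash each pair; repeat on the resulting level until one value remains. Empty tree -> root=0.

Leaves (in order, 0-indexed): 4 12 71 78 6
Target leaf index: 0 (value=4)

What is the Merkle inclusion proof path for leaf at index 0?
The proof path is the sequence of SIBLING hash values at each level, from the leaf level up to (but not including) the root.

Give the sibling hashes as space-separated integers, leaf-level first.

Answer: 12 285 162

Derivation:
L0 (leaves): [4, 12, 71, 78, 6], target index=0
L1: h(4,12)=(4*31+12)%997=136 [pair 0] h(71,78)=(71*31+78)%997=285 [pair 1] h(6,6)=(6*31+6)%997=192 [pair 2] -> [136, 285, 192]
  Sibling for proof at L0: 12
L2: h(136,285)=(136*31+285)%997=513 [pair 0] h(192,192)=(192*31+192)%997=162 [pair 1] -> [513, 162]
  Sibling for proof at L1: 285
L3: h(513,162)=(513*31+162)%997=113 [pair 0] -> [113]
  Sibling for proof at L2: 162
Root: 113
Proof path (sibling hashes from leaf to root): [12, 285, 162]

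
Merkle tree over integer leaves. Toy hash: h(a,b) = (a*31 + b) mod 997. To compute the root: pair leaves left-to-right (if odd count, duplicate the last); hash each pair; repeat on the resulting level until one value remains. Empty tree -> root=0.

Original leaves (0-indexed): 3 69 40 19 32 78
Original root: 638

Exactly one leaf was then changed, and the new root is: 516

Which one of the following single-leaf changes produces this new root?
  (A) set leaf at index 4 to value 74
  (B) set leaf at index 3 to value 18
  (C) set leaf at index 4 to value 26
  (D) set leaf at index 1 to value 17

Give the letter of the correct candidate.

Answer: D

Derivation:
Original leaves: [3, 69, 40, 19, 32, 78]
Target new root: 516
Try each candidate change and compute the resulting root:
Candidate A: set leaf[4] = 74 -> leaves = [3, 69, 40, 19, 74, 78]
  L0: [3, 69, 40, 19, 74, 78]
  L1: h(3,69)=(3*31+69)%997=162 h(40,19)=(40*31+19)%997=262 h(74,78)=(74*31+78)%997=378 -> [162, 262, 378]
  L2: h(162,262)=(162*31+262)%997=299 h(378,378)=(378*31+378)%997=132 -> [299, 132]
  L3: h(299,132)=(299*31+132)%997=428 -> [428]
  root = 428 != target 516
Candidate B: set leaf[3] = 18 -> leaves = [3, 69, 40, 18, 32, 78]
  L0: [3, 69, 40, 18, 32, 78]
  L1: h(3,69)=(3*31+69)%997=162 h(40,18)=(40*31+18)%997=261 h(32,78)=(32*31+78)%997=73 -> [162, 261, 73]
  L2: h(162,261)=(162*31+261)%997=298 h(73,73)=(73*31+73)%997=342 -> [298, 342]
  L3: h(298,342)=(298*31+342)%997=607 -> [607]
  root = 607 != target 516
Candidate C: set leaf[4] = 26 -> leaves = [3, 69, 40, 19, 26, 78]
  L0: [3, 69, 40, 19, 26, 78]
  L1: h(3,69)=(3*31+69)%997=162 h(40,19)=(40*31+19)%997=262 h(26,78)=(26*31+78)%997=884 -> [162, 262, 884]
  L2: h(162,262)=(162*31+262)%997=299 h(884,884)=(884*31+884)%997=372 -> [299, 372]
  L3: h(299,372)=(299*31+372)%997=668 -> [668]
  root = 668 != target 516
Candidate D: set leaf[1] = 17 -> leaves = [3, 17, 40, 19, 32, 78]
  L0: [3, 17, 40, 19, 32, 78]
  L1: h(3,17)=(3*31+17)%997=110 h(40,19)=(40*31+19)%997=262 h(32,78)=(32*31+78)%997=73 -> [110, 262, 73]
  L2: h(110,262)=(110*31+262)%997=681 h(73,73)=(73*31+73)%997=342 -> [681, 342]
  L3: h(681,342)=(681*31+342)%997=516 -> [516]
  root = 516 == target 516  ** MATCH **
Candidate D produces the target root.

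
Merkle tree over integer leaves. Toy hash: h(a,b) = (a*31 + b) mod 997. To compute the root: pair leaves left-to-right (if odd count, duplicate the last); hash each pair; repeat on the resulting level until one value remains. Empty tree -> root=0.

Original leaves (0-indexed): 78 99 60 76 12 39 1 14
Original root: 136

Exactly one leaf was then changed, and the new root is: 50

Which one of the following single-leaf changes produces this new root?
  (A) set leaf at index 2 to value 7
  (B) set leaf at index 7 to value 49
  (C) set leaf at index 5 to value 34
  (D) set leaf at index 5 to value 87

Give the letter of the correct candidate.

Answer: A

Derivation:
Original leaves: [78, 99, 60, 76, 12, 39, 1, 14]
Target new root: 50
Try each candidate change and compute the resulting root:
Candidate A: set leaf[2] = 7 -> leaves = [78, 99, 7, 76, 12, 39, 1, 14]
  L0: [78, 99, 7, 76, 12, 39, 1, 14]
  L1: h(78,99)=(78*31+99)%997=523 h(7,76)=(7*31+76)%997=293 h(12,39)=(12*31+39)%997=411 h(1,14)=(1*31+14)%997=45 -> [523, 293, 411, 45]
  L2: h(523,293)=(523*31+293)%997=554 h(411,45)=(411*31+45)%997=822 -> [554, 822]
  L3: h(554,822)=(554*31+822)%997=50 -> [50]
  root = 50 == target 50  ** MATCH **
Candidate B: set leaf[7] = 49 -> leaves = [78, 99, 60, 76, 12, 39, 1, 49]
  L0: [78, 99, 60, 76, 12, 39, 1, 49]
  L1: h(78,99)=(78*31+99)%997=523 h(60,76)=(60*31+76)%997=939 h(12,39)=(12*31+39)%997=411 h(1,49)=(1*31+49)%997=80 -> [523, 939, 411, 80]
  L2: h(523,939)=(523*31+939)%997=203 h(411,80)=(411*31+80)%997=857 -> [203, 857]
  L3: h(203,857)=(203*31+857)%997=171 -> [171]
  root = 171 != target 50
Candidate C: set leaf[5] = 34 -> leaves = [78, 99, 60, 76, 12, 34, 1, 14]
  L0: [78, 99, 60, 76, 12, 34, 1, 14]
  L1: h(78,99)=(78*31+99)%997=523 h(60,76)=(60*31+76)%997=939 h(12,34)=(12*31+34)%997=406 h(1,14)=(1*31+14)%997=45 -> [523, 939, 406, 45]
  L2: h(523,939)=(523*31+939)%997=203 h(406,45)=(406*31+45)%997=667 -> [203, 667]
  L3: h(203,667)=(203*31+667)%997=978 -> [978]
  root = 978 != target 50
Candidate D: set leaf[5] = 87 -> leaves = [78, 99, 60, 76, 12, 87, 1, 14]
  L0: [78, 99, 60, 76, 12, 87, 1, 14]
  L1: h(78,99)=(78*31+99)%997=523 h(60,76)=(60*31+76)%997=939 h(12,87)=(12*31+87)%997=459 h(1,14)=(1*31+14)%997=45 -> [523, 939, 459, 45]
  L2: h(523,939)=(523*31+939)%997=203 h(459,45)=(459*31+45)%997=316 -> [203, 316]
  L3: h(203,316)=(203*31+316)%997=627 -> [627]
  root = 627 != target 50
Candidate A produces the target root.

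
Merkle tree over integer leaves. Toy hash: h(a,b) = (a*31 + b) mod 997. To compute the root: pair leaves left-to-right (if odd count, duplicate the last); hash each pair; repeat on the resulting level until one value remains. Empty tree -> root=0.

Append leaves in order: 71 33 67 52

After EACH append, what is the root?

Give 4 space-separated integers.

Answer: 71 240 611 596

Derivation:
After append 71 (leaves=[71]):
  L0: [71]
  root=71
After append 33 (leaves=[71, 33]):
  L0: [71, 33]
  L1: h(71,33)=(71*31+33)%997=240 -> [240]
  root=240
After append 67 (leaves=[71, 33, 67]):
  L0: [71, 33, 67]
  L1: h(71,33)=(71*31+33)%997=240 h(67,67)=(67*31+67)%997=150 -> [240, 150]
  L2: h(240,150)=(240*31+150)%997=611 -> [611]
  root=611
After append 52 (leaves=[71, 33, 67, 52]):
  L0: [71, 33, 67, 52]
  L1: h(71,33)=(71*31+33)%997=240 h(67,52)=(67*31+52)%997=135 -> [240, 135]
  L2: h(240,135)=(240*31+135)%997=596 -> [596]
  root=596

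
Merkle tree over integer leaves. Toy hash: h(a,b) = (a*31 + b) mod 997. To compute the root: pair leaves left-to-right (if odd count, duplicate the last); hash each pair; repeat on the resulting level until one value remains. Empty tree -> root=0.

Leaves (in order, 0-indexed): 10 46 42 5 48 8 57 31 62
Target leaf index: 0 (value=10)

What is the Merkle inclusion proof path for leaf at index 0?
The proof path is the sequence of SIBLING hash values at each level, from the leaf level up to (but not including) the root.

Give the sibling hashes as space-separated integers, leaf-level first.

L0 (leaves): [10, 46, 42, 5, 48, 8, 57, 31, 62], target index=0
L1: h(10,46)=(10*31+46)%997=356 [pair 0] h(42,5)=(42*31+5)%997=310 [pair 1] h(48,8)=(48*31+8)%997=499 [pair 2] h(57,31)=(57*31+31)%997=801 [pair 3] h(62,62)=(62*31+62)%997=987 [pair 4] -> [356, 310, 499, 801, 987]
  Sibling for proof at L0: 46
L2: h(356,310)=(356*31+310)%997=379 [pair 0] h(499,801)=(499*31+801)%997=318 [pair 1] h(987,987)=(987*31+987)%997=677 [pair 2] -> [379, 318, 677]
  Sibling for proof at L1: 310
L3: h(379,318)=(379*31+318)%997=103 [pair 0] h(677,677)=(677*31+677)%997=727 [pair 1] -> [103, 727]
  Sibling for proof at L2: 318
L4: h(103,727)=(103*31+727)%997=929 [pair 0] -> [929]
  Sibling for proof at L3: 727
Root: 929
Proof path (sibling hashes from leaf to root): [46, 310, 318, 727]

Answer: 46 310 318 727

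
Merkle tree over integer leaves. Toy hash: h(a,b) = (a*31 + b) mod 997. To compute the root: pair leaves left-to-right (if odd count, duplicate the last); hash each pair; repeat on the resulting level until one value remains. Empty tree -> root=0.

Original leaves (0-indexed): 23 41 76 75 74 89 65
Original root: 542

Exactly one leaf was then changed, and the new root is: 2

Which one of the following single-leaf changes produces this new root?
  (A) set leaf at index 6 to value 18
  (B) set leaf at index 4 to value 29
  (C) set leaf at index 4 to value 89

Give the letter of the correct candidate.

Original leaves: [23, 41, 76, 75, 74, 89, 65]
Target new root: 2
Try each candidate change and compute the resulting root:
Candidate A: set leaf[6] = 18 -> leaves = [23, 41, 76, 75, 74, 89, 18]
  L0: [23, 41, 76, 75, 74, 89, 18]
  L1: h(23,41)=(23*31+41)%997=754 h(76,75)=(76*31+75)%997=437 h(74,89)=(74*31+89)%997=389 h(18,18)=(18*31+18)%997=576 -> [754, 437, 389, 576]
  L2: h(754,437)=(754*31+437)%997=880 h(389,576)=(389*31+576)%997=671 -> [880, 671]
  L3: h(880,671)=(880*31+671)%997=35 -> [35]
  root = 35 != target 2
Candidate B: set leaf[4] = 29 -> leaves = [23, 41, 76, 75, 29, 89, 65]
  L0: [23, 41, 76, 75, 29, 89, 65]
  L1: h(23,41)=(23*31+41)%997=754 h(76,75)=(76*31+75)%997=437 h(29,89)=(29*31+89)%997=988 h(65,65)=(65*31+65)%997=86 -> [754, 437, 988, 86]
  L2: h(754,437)=(754*31+437)%997=880 h(988,86)=(988*31+86)%997=804 -> [880, 804]
  L3: h(880,804)=(880*31+804)%997=168 -> [168]
  root = 168 != target 2
Candidate C: set leaf[4] = 89 -> leaves = [23, 41, 76, 75, 89, 89, 65]
  L0: [23, 41, 76, 75, 89, 89, 65]
  L1: h(23,41)=(23*31+41)%997=754 h(76,75)=(76*31+75)%997=437 h(89,89)=(89*31+89)%997=854 h(65,65)=(65*31+65)%997=86 -> [754, 437, 854, 86]
  L2: h(754,437)=(754*31+437)%997=880 h(854,86)=(854*31+86)%997=638 -> [880, 638]
  L3: h(880,638)=(880*31+638)%997=2 -> [2]
  root = 2 == target 2  ** MATCH **
Candidate C produces the target root.

Answer: C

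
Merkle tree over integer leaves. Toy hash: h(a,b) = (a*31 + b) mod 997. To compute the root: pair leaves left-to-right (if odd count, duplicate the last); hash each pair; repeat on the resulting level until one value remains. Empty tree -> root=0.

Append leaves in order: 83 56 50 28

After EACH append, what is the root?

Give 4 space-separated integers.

Answer: 83 635 348 326

Derivation:
After append 83 (leaves=[83]):
  L0: [83]
  root=83
After append 56 (leaves=[83, 56]):
  L0: [83, 56]
  L1: h(83,56)=(83*31+56)%997=635 -> [635]
  root=635
After append 50 (leaves=[83, 56, 50]):
  L0: [83, 56, 50]
  L1: h(83,56)=(83*31+56)%997=635 h(50,50)=(50*31+50)%997=603 -> [635, 603]
  L2: h(635,603)=(635*31+603)%997=348 -> [348]
  root=348
After append 28 (leaves=[83, 56, 50, 28]):
  L0: [83, 56, 50, 28]
  L1: h(83,56)=(83*31+56)%997=635 h(50,28)=(50*31+28)%997=581 -> [635, 581]
  L2: h(635,581)=(635*31+581)%997=326 -> [326]
  root=326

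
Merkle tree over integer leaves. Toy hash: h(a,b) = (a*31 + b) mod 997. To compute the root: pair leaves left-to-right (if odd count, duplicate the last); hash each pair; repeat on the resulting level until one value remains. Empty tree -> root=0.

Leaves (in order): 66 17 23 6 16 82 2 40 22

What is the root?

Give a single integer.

Answer: 168

Derivation:
L0: [66, 17, 23, 6, 16, 82, 2, 40, 22]
L1: h(66,17)=(66*31+17)%997=69 h(23,6)=(23*31+6)%997=719 h(16,82)=(16*31+82)%997=578 h(2,40)=(2*31+40)%997=102 h(22,22)=(22*31+22)%997=704 -> [69, 719, 578, 102, 704]
L2: h(69,719)=(69*31+719)%997=864 h(578,102)=(578*31+102)%997=74 h(704,704)=(704*31+704)%997=594 -> [864, 74, 594]
L3: h(864,74)=(864*31+74)%997=936 h(594,594)=(594*31+594)%997=65 -> [936, 65]
L4: h(936,65)=(936*31+65)%997=168 -> [168]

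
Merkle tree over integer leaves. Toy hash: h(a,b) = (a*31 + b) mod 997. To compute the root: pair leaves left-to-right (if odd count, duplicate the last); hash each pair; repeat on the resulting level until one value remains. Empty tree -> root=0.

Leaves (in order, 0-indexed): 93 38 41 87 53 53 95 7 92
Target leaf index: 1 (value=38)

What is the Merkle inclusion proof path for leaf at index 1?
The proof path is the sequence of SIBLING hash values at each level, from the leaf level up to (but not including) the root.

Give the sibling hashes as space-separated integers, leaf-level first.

L0 (leaves): [93, 38, 41, 87, 53, 53, 95, 7, 92], target index=1
L1: h(93,38)=(93*31+38)%997=927 [pair 0] h(41,87)=(41*31+87)%997=361 [pair 1] h(53,53)=(53*31+53)%997=699 [pair 2] h(95,7)=(95*31+7)%997=958 [pair 3] h(92,92)=(92*31+92)%997=950 [pair 4] -> [927, 361, 699, 958, 950]
  Sibling for proof at L0: 93
L2: h(927,361)=(927*31+361)%997=185 [pair 0] h(699,958)=(699*31+958)%997=693 [pair 1] h(950,950)=(950*31+950)%997=490 [pair 2] -> [185, 693, 490]
  Sibling for proof at L1: 361
L3: h(185,693)=(185*31+693)%997=446 [pair 0] h(490,490)=(490*31+490)%997=725 [pair 1] -> [446, 725]
  Sibling for proof at L2: 693
L4: h(446,725)=(446*31+725)%997=593 [pair 0] -> [593]
  Sibling for proof at L3: 725
Root: 593
Proof path (sibling hashes from leaf to root): [93, 361, 693, 725]

Answer: 93 361 693 725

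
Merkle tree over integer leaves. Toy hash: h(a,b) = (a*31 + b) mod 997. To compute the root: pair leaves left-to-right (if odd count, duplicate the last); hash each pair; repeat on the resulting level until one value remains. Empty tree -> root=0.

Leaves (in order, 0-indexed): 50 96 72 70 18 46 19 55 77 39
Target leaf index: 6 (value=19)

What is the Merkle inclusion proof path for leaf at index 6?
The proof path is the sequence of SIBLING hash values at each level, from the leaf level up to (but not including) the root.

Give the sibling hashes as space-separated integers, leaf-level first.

Answer: 55 604 487 697

Derivation:
L0 (leaves): [50, 96, 72, 70, 18, 46, 19, 55, 77, 39], target index=6
L1: h(50,96)=(50*31+96)%997=649 [pair 0] h(72,70)=(72*31+70)%997=308 [pair 1] h(18,46)=(18*31+46)%997=604 [pair 2] h(19,55)=(19*31+55)%997=644 [pair 3] h(77,39)=(77*31+39)%997=432 [pair 4] -> [649, 308, 604, 644, 432]
  Sibling for proof at L0: 55
L2: h(649,308)=(649*31+308)%997=487 [pair 0] h(604,644)=(604*31+644)%997=425 [pair 1] h(432,432)=(432*31+432)%997=863 [pair 2] -> [487, 425, 863]
  Sibling for proof at L1: 604
L3: h(487,425)=(487*31+425)%997=567 [pair 0] h(863,863)=(863*31+863)%997=697 [pair 1] -> [567, 697]
  Sibling for proof at L2: 487
L4: h(567,697)=(567*31+697)%997=328 [pair 0] -> [328]
  Sibling for proof at L3: 697
Root: 328
Proof path (sibling hashes from leaf to root): [55, 604, 487, 697]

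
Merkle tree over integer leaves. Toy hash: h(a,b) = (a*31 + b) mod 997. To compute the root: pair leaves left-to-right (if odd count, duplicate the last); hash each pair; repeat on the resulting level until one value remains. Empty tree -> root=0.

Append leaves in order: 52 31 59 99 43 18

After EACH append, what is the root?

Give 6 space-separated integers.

Answer: 52 646 977 20 784 981

Derivation:
After append 52 (leaves=[52]):
  L0: [52]
  root=52
After append 31 (leaves=[52, 31]):
  L0: [52, 31]
  L1: h(52,31)=(52*31+31)%997=646 -> [646]
  root=646
After append 59 (leaves=[52, 31, 59]):
  L0: [52, 31, 59]
  L1: h(52,31)=(52*31+31)%997=646 h(59,59)=(59*31+59)%997=891 -> [646, 891]
  L2: h(646,891)=(646*31+891)%997=977 -> [977]
  root=977
After append 99 (leaves=[52, 31, 59, 99]):
  L0: [52, 31, 59, 99]
  L1: h(52,31)=(52*31+31)%997=646 h(59,99)=(59*31+99)%997=931 -> [646, 931]
  L2: h(646,931)=(646*31+931)%997=20 -> [20]
  root=20
After append 43 (leaves=[52, 31, 59, 99, 43]):
  L0: [52, 31, 59, 99, 43]
  L1: h(52,31)=(52*31+31)%997=646 h(59,99)=(59*31+99)%997=931 h(43,43)=(43*31+43)%997=379 -> [646, 931, 379]
  L2: h(646,931)=(646*31+931)%997=20 h(379,379)=(379*31+379)%997=164 -> [20, 164]
  L3: h(20,164)=(20*31+164)%997=784 -> [784]
  root=784
After append 18 (leaves=[52, 31, 59, 99, 43, 18]):
  L0: [52, 31, 59, 99, 43, 18]
  L1: h(52,31)=(52*31+31)%997=646 h(59,99)=(59*31+99)%997=931 h(43,18)=(43*31+18)%997=354 -> [646, 931, 354]
  L2: h(646,931)=(646*31+931)%997=20 h(354,354)=(354*31+354)%997=361 -> [20, 361]
  L3: h(20,361)=(20*31+361)%997=981 -> [981]
  root=981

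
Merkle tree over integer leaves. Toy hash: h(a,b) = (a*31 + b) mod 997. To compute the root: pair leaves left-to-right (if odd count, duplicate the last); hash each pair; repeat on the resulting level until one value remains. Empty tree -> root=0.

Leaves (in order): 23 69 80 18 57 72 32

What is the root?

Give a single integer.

L0: [23, 69, 80, 18, 57, 72, 32]
L1: h(23,69)=(23*31+69)%997=782 h(80,18)=(80*31+18)%997=504 h(57,72)=(57*31+72)%997=842 h(32,32)=(32*31+32)%997=27 -> [782, 504, 842, 27]
L2: h(782,504)=(782*31+504)%997=818 h(842,27)=(842*31+27)%997=207 -> [818, 207]
L3: h(818,207)=(818*31+207)%997=640 -> [640]

Answer: 640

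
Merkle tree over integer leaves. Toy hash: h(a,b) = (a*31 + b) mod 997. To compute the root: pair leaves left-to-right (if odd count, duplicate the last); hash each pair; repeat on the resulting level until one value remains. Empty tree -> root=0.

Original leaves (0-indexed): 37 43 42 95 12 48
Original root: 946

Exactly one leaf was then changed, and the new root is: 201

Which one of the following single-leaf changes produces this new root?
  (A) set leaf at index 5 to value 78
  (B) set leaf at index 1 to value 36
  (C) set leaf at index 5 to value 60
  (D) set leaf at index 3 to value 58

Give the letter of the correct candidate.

Answer: B

Derivation:
Original leaves: [37, 43, 42, 95, 12, 48]
Target new root: 201
Try each candidate change and compute the resulting root:
Candidate A: set leaf[5] = 78 -> leaves = [37, 43, 42, 95, 12, 78]
  L0: [37, 43, 42, 95, 12, 78]
  L1: h(37,43)=(37*31+43)%997=193 h(42,95)=(42*31+95)%997=400 h(12,78)=(12*31+78)%997=450 -> [193, 400, 450]
  L2: h(193,400)=(193*31+400)%997=401 h(450,450)=(450*31+450)%997=442 -> [401, 442]
  L3: h(401,442)=(401*31+442)%997=909 -> [909]
  root = 909 != target 201
Candidate B: set leaf[1] = 36 -> leaves = [37, 36, 42, 95, 12, 48]
  L0: [37, 36, 42, 95, 12, 48]
  L1: h(37,36)=(37*31+36)%997=186 h(42,95)=(42*31+95)%997=400 h(12,48)=(12*31+48)%997=420 -> [186, 400, 420]
  L2: h(186,400)=(186*31+400)%997=184 h(420,420)=(420*31+420)%997=479 -> [184, 479]
  L3: h(184,479)=(184*31+479)%997=201 -> [201]
  root = 201 == target 201  ** MATCH **
Candidate C: set leaf[5] = 60 -> leaves = [37, 43, 42, 95, 12, 60]
  L0: [37, 43, 42, 95, 12, 60]
  L1: h(37,43)=(37*31+43)%997=193 h(42,95)=(42*31+95)%997=400 h(12,60)=(12*31+60)%997=432 -> [193, 400, 432]
  L2: h(193,400)=(193*31+400)%997=401 h(432,432)=(432*31+432)%997=863 -> [401, 863]
  L3: h(401,863)=(401*31+863)%997=333 -> [333]
  root = 333 != target 201
Candidate D: set leaf[3] = 58 -> leaves = [37, 43, 42, 58, 12, 48]
  L0: [37, 43, 42, 58, 12, 48]
  L1: h(37,43)=(37*31+43)%997=193 h(42,58)=(42*31+58)%997=363 h(12,48)=(12*31+48)%997=420 -> [193, 363, 420]
  L2: h(193,363)=(193*31+363)%997=364 h(420,420)=(420*31+420)%997=479 -> [364, 479]
  L3: h(364,479)=(364*31+479)%997=796 -> [796]
  root = 796 != target 201
Candidate B produces the target root.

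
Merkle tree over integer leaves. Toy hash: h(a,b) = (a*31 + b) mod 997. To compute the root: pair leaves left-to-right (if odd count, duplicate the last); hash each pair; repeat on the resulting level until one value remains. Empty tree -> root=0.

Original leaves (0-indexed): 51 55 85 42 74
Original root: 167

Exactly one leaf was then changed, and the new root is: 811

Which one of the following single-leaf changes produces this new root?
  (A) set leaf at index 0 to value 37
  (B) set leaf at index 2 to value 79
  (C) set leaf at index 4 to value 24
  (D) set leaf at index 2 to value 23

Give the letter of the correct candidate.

Answer: C

Derivation:
Original leaves: [51, 55, 85, 42, 74]
Target new root: 811
Try each candidate change and compute the resulting root:
Candidate A: set leaf[0] = 37 -> leaves = [37, 55, 85, 42, 74]
  L0: [37, 55, 85, 42, 74]
  L1: h(37,55)=(37*31+55)%997=205 h(85,42)=(85*31+42)%997=683 h(74,74)=(74*31+74)%997=374 -> [205, 683, 374]
  L2: h(205,683)=(205*31+683)%997=59 h(374,374)=(374*31+374)%997=4 -> [59, 4]
  L3: h(59,4)=(59*31+4)%997=836 -> [836]
  root = 836 != target 811
Candidate B: set leaf[2] = 79 -> leaves = [51, 55, 79, 42, 74]
  L0: [51, 55, 79, 42, 74]
  L1: h(51,55)=(51*31+55)%997=639 h(79,42)=(79*31+42)%997=497 h(74,74)=(74*31+74)%997=374 -> [639, 497, 374]
  L2: h(639,497)=(639*31+497)%997=366 h(374,374)=(374*31+374)%997=4 -> [366, 4]
  L3: h(366,4)=(366*31+4)%997=383 -> [383]
  root = 383 != target 811
Candidate C: set leaf[4] = 24 -> leaves = [51, 55, 85, 42, 24]
  L0: [51, 55, 85, 42, 24]
  L1: h(51,55)=(51*31+55)%997=639 h(85,42)=(85*31+42)%997=683 h(24,24)=(24*31+24)%997=768 -> [639, 683, 768]
  L2: h(639,683)=(639*31+683)%997=552 h(768,768)=(768*31+768)%997=648 -> [552, 648]
  L3: h(552,648)=(552*31+648)%997=811 -> [811]
  root = 811 == target 811  ** MATCH **
Candidate D: set leaf[2] = 23 -> leaves = [51, 55, 23, 42, 74]
  L0: [51, 55, 23, 42, 74]
  L1: h(51,55)=(51*31+55)%997=639 h(23,42)=(23*31+42)%997=755 h(74,74)=(74*31+74)%997=374 -> [639, 755, 374]
  L2: h(639,755)=(639*31+755)%997=624 h(374,374)=(374*31+374)%997=4 -> [624, 4]
  L3: h(624,4)=(624*31+4)%997=405 -> [405]
  root = 405 != target 811
Candidate C produces the target root.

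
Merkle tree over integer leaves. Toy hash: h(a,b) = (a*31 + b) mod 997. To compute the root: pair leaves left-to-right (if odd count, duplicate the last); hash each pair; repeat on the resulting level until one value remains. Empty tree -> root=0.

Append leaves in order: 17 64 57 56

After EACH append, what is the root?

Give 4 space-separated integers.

After append 17 (leaves=[17]):
  L0: [17]
  root=17
After append 64 (leaves=[17, 64]):
  L0: [17, 64]
  L1: h(17,64)=(17*31+64)%997=591 -> [591]
  root=591
After append 57 (leaves=[17, 64, 57]):
  L0: [17, 64, 57]
  L1: h(17,64)=(17*31+64)%997=591 h(57,57)=(57*31+57)%997=827 -> [591, 827]
  L2: h(591,827)=(591*31+827)%997=205 -> [205]
  root=205
After append 56 (leaves=[17, 64, 57, 56]):
  L0: [17, 64, 57, 56]
  L1: h(17,64)=(17*31+64)%997=591 h(57,56)=(57*31+56)%997=826 -> [591, 826]
  L2: h(591,826)=(591*31+826)%997=204 -> [204]
  root=204

Answer: 17 591 205 204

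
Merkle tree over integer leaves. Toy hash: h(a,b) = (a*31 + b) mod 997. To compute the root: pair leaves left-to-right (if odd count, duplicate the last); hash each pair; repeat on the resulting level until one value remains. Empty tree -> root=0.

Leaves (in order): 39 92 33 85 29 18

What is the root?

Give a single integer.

L0: [39, 92, 33, 85, 29, 18]
L1: h(39,92)=(39*31+92)%997=304 h(33,85)=(33*31+85)%997=111 h(29,18)=(29*31+18)%997=917 -> [304, 111, 917]
L2: h(304,111)=(304*31+111)%997=562 h(917,917)=(917*31+917)%997=431 -> [562, 431]
L3: h(562,431)=(562*31+431)%997=904 -> [904]

Answer: 904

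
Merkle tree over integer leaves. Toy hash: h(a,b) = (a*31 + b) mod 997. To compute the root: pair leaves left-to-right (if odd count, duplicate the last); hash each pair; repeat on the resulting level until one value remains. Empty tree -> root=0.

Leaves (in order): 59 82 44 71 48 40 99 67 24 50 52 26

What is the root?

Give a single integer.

L0: [59, 82, 44, 71, 48, 40, 99, 67, 24, 50, 52, 26]
L1: h(59,82)=(59*31+82)%997=914 h(44,71)=(44*31+71)%997=438 h(48,40)=(48*31+40)%997=531 h(99,67)=(99*31+67)%997=145 h(24,50)=(24*31+50)%997=794 h(52,26)=(52*31+26)%997=641 -> [914, 438, 531, 145, 794, 641]
L2: h(914,438)=(914*31+438)%997=856 h(531,145)=(531*31+145)%997=654 h(794,641)=(794*31+641)%997=330 -> [856, 654, 330]
L3: h(856,654)=(856*31+654)%997=271 h(330,330)=(330*31+330)%997=590 -> [271, 590]
L4: h(271,590)=(271*31+590)%997=18 -> [18]

Answer: 18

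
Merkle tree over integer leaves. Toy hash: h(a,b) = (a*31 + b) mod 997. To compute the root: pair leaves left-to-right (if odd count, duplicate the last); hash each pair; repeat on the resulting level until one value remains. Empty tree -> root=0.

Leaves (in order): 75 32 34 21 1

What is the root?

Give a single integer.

L0: [75, 32, 34, 21, 1]
L1: h(75,32)=(75*31+32)%997=363 h(34,21)=(34*31+21)%997=78 h(1,1)=(1*31+1)%997=32 -> [363, 78, 32]
L2: h(363,78)=(363*31+78)%997=364 h(32,32)=(32*31+32)%997=27 -> [364, 27]
L3: h(364,27)=(364*31+27)%997=344 -> [344]

Answer: 344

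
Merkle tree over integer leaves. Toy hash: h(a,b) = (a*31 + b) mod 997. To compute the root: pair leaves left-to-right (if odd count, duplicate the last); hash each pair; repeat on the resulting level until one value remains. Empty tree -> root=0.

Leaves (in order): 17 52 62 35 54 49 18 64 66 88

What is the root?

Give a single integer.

L0: [17, 52, 62, 35, 54, 49, 18, 64, 66, 88]
L1: h(17,52)=(17*31+52)%997=579 h(62,35)=(62*31+35)%997=960 h(54,49)=(54*31+49)%997=726 h(18,64)=(18*31+64)%997=622 h(66,88)=(66*31+88)%997=140 -> [579, 960, 726, 622, 140]
L2: h(579,960)=(579*31+960)%997=963 h(726,622)=(726*31+622)%997=197 h(140,140)=(140*31+140)%997=492 -> [963, 197, 492]
L3: h(963,197)=(963*31+197)%997=140 h(492,492)=(492*31+492)%997=789 -> [140, 789]
L4: h(140,789)=(140*31+789)%997=144 -> [144]

Answer: 144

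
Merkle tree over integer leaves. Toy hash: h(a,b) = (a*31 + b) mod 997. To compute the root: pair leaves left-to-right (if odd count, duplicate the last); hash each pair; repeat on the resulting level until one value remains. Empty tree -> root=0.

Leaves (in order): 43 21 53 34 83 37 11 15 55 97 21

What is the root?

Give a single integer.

Answer: 193

Derivation:
L0: [43, 21, 53, 34, 83, 37, 11, 15, 55, 97, 21]
L1: h(43,21)=(43*31+21)%997=357 h(53,34)=(53*31+34)%997=680 h(83,37)=(83*31+37)%997=616 h(11,15)=(11*31+15)%997=356 h(55,97)=(55*31+97)%997=805 h(21,21)=(21*31+21)%997=672 -> [357, 680, 616, 356, 805, 672]
L2: h(357,680)=(357*31+680)%997=780 h(616,356)=(616*31+356)%997=509 h(805,672)=(805*31+672)%997=702 -> [780, 509, 702]
L3: h(780,509)=(780*31+509)%997=761 h(702,702)=(702*31+702)%997=530 -> [761, 530]
L4: h(761,530)=(761*31+530)%997=193 -> [193]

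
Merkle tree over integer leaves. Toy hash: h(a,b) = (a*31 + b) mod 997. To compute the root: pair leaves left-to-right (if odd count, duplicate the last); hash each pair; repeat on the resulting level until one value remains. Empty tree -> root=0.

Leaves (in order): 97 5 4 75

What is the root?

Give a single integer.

L0: [97, 5, 4, 75]
L1: h(97,5)=(97*31+5)%997=21 h(4,75)=(4*31+75)%997=199 -> [21, 199]
L2: h(21,199)=(21*31+199)%997=850 -> [850]

Answer: 850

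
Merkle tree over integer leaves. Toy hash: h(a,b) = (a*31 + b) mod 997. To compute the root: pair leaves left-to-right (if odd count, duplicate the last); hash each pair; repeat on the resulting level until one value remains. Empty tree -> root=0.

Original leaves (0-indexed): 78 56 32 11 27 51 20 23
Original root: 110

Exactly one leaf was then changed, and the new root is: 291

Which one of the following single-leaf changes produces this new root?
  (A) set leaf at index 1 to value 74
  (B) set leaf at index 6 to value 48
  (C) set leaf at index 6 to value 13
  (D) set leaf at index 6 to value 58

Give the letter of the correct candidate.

Original leaves: [78, 56, 32, 11, 27, 51, 20, 23]
Target new root: 291
Try each candidate change and compute the resulting root:
Candidate A: set leaf[1] = 74 -> leaves = [78, 74, 32, 11, 27, 51, 20, 23]
  L0: [78, 74, 32, 11, 27, 51, 20, 23]
  L1: h(78,74)=(78*31+74)%997=498 h(32,11)=(32*31+11)%997=6 h(27,51)=(27*31+51)%997=888 h(20,23)=(20*31+23)%997=643 -> [498, 6, 888, 643]
  L2: h(498,6)=(498*31+6)%997=489 h(888,643)=(888*31+643)%997=255 -> [489, 255]
  L3: h(489,255)=(489*31+255)%997=459 -> [459]
  root = 459 != target 291
Candidate B: set leaf[6] = 48 -> leaves = [78, 56, 32, 11, 27, 51, 48, 23]
  L0: [78, 56, 32, 11, 27, 51, 48, 23]
  L1: h(78,56)=(78*31+56)%997=480 h(32,11)=(32*31+11)%997=6 h(27,51)=(27*31+51)%997=888 h(48,23)=(48*31+23)%997=514 -> [480, 6, 888, 514]
  L2: h(480,6)=(480*31+6)%997=928 h(888,514)=(888*31+514)%997=126 -> [928, 126]
  L3: h(928,126)=(928*31+126)%997=978 -> [978]
  root = 978 != target 291
Candidate C: set leaf[6] = 13 -> leaves = [78, 56, 32, 11, 27, 51, 13, 23]
  L0: [78, 56, 32, 11, 27, 51, 13, 23]
  L1: h(78,56)=(78*31+56)%997=480 h(32,11)=(32*31+11)%997=6 h(27,51)=(27*31+51)%997=888 h(13,23)=(13*31+23)%997=426 -> [480, 6, 888, 426]
  L2: h(480,6)=(480*31+6)%997=928 h(888,426)=(888*31+426)%997=38 -> [928, 38]
  L3: h(928,38)=(928*31+38)%997=890 -> [890]
  root = 890 != target 291
Candidate D: set leaf[6] = 58 -> leaves = [78, 56, 32, 11, 27, 51, 58, 23]
  L0: [78, 56, 32, 11, 27, 51, 58, 23]
  L1: h(78,56)=(78*31+56)%997=480 h(32,11)=(32*31+11)%997=6 h(27,51)=(27*31+51)%997=888 h(58,23)=(58*31+23)%997=824 -> [480, 6, 888, 824]
  L2: h(480,6)=(480*31+6)%997=928 h(888,824)=(888*31+824)%997=436 -> [928, 436]
  L3: h(928,436)=(928*31+436)%997=291 -> [291]
  root = 291 == target 291  ** MATCH **
Candidate D produces the target root.

Answer: D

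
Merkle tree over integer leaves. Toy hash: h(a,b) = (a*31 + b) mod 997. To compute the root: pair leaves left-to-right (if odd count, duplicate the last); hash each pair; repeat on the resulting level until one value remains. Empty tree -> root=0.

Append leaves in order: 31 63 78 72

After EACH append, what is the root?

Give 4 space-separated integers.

Answer: 31 27 342 336

Derivation:
After append 31 (leaves=[31]):
  L0: [31]
  root=31
After append 63 (leaves=[31, 63]):
  L0: [31, 63]
  L1: h(31,63)=(31*31+63)%997=27 -> [27]
  root=27
After append 78 (leaves=[31, 63, 78]):
  L0: [31, 63, 78]
  L1: h(31,63)=(31*31+63)%997=27 h(78,78)=(78*31+78)%997=502 -> [27, 502]
  L2: h(27,502)=(27*31+502)%997=342 -> [342]
  root=342
After append 72 (leaves=[31, 63, 78, 72]):
  L0: [31, 63, 78, 72]
  L1: h(31,63)=(31*31+63)%997=27 h(78,72)=(78*31+72)%997=496 -> [27, 496]
  L2: h(27,496)=(27*31+496)%997=336 -> [336]
  root=336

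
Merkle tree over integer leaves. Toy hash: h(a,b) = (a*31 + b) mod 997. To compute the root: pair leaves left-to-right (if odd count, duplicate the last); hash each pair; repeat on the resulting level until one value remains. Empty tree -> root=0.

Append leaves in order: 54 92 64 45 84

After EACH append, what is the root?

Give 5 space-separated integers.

Answer: 54 769 962 943 594

Derivation:
After append 54 (leaves=[54]):
  L0: [54]
  root=54
After append 92 (leaves=[54, 92]):
  L0: [54, 92]
  L1: h(54,92)=(54*31+92)%997=769 -> [769]
  root=769
After append 64 (leaves=[54, 92, 64]):
  L0: [54, 92, 64]
  L1: h(54,92)=(54*31+92)%997=769 h(64,64)=(64*31+64)%997=54 -> [769, 54]
  L2: h(769,54)=(769*31+54)%997=962 -> [962]
  root=962
After append 45 (leaves=[54, 92, 64, 45]):
  L0: [54, 92, 64, 45]
  L1: h(54,92)=(54*31+92)%997=769 h(64,45)=(64*31+45)%997=35 -> [769, 35]
  L2: h(769,35)=(769*31+35)%997=943 -> [943]
  root=943
After append 84 (leaves=[54, 92, 64, 45, 84]):
  L0: [54, 92, 64, 45, 84]
  L1: h(54,92)=(54*31+92)%997=769 h(64,45)=(64*31+45)%997=35 h(84,84)=(84*31+84)%997=694 -> [769, 35, 694]
  L2: h(769,35)=(769*31+35)%997=943 h(694,694)=(694*31+694)%997=274 -> [943, 274]
  L3: h(943,274)=(943*31+274)%997=594 -> [594]
  root=594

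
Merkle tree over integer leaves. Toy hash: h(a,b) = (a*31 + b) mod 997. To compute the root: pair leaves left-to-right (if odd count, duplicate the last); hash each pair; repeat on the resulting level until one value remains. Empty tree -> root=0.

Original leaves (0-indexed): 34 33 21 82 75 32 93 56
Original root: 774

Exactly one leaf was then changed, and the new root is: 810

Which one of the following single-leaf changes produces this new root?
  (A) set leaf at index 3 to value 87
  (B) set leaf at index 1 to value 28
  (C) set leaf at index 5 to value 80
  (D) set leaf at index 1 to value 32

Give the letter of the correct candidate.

Answer: D

Derivation:
Original leaves: [34, 33, 21, 82, 75, 32, 93, 56]
Target new root: 810
Try each candidate change and compute the resulting root:
Candidate A: set leaf[3] = 87 -> leaves = [34, 33, 21, 87, 75, 32, 93, 56]
  L0: [34, 33, 21, 87, 75, 32, 93, 56]
  L1: h(34,33)=(34*31+33)%997=90 h(21,87)=(21*31+87)%997=738 h(75,32)=(75*31+32)%997=363 h(93,56)=(93*31+56)%997=945 -> [90, 738, 363, 945]
  L2: h(90,738)=(90*31+738)%997=537 h(363,945)=(363*31+945)%997=234 -> [537, 234]
  L3: h(537,234)=(537*31+234)%997=929 -> [929]
  root = 929 != target 810
Candidate B: set leaf[1] = 28 -> leaves = [34, 28, 21, 82, 75, 32, 93, 56]
  L0: [34, 28, 21, 82, 75, 32, 93, 56]
  L1: h(34,28)=(34*31+28)%997=85 h(21,82)=(21*31+82)%997=733 h(75,32)=(75*31+32)%997=363 h(93,56)=(93*31+56)%997=945 -> [85, 733, 363, 945]
  L2: h(85,733)=(85*31+733)%997=377 h(363,945)=(363*31+945)%997=234 -> [377, 234]
  L3: h(377,234)=(377*31+234)%997=954 -> [954]
  root = 954 != target 810
Candidate C: set leaf[5] = 80 -> leaves = [34, 33, 21, 82, 75, 80, 93, 56]
  L0: [34, 33, 21, 82, 75, 80, 93, 56]
  L1: h(34,33)=(34*31+33)%997=90 h(21,82)=(21*31+82)%997=733 h(75,80)=(75*31+80)%997=411 h(93,56)=(93*31+56)%997=945 -> [90, 733, 411, 945]
  L2: h(90,733)=(90*31+733)%997=532 h(411,945)=(411*31+945)%997=725 -> [532, 725]
  L3: h(532,725)=(532*31+725)%997=268 -> [268]
  root = 268 != target 810
Candidate D: set leaf[1] = 32 -> leaves = [34, 32, 21, 82, 75, 32, 93, 56]
  L0: [34, 32, 21, 82, 75, 32, 93, 56]
  L1: h(34,32)=(34*31+32)%997=89 h(21,82)=(21*31+82)%997=733 h(75,32)=(75*31+32)%997=363 h(93,56)=(93*31+56)%997=945 -> [89, 733, 363, 945]
  L2: h(89,733)=(89*31+733)%997=501 h(363,945)=(363*31+945)%997=234 -> [501, 234]
  L3: h(501,234)=(501*31+234)%997=810 -> [810]
  root = 810 == target 810  ** MATCH **
Candidate D produces the target root.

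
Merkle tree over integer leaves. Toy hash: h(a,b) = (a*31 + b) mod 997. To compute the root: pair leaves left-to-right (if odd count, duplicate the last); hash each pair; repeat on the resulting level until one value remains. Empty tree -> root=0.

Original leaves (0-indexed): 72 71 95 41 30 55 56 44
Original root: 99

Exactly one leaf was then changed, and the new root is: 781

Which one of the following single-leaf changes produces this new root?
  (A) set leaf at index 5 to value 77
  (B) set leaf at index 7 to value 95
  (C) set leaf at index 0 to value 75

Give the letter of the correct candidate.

Answer: A

Derivation:
Original leaves: [72, 71, 95, 41, 30, 55, 56, 44]
Target new root: 781
Try each candidate change and compute the resulting root:
Candidate A: set leaf[5] = 77 -> leaves = [72, 71, 95, 41, 30, 77, 56, 44]
  L0: [72, 71, 95, 41, 30, 77, 56, 44]
  L1: h(72,71)=(72*31+71)%997=309 h(95,41)=(95*31+41)%997=992 h(30,77)=(30*31+77)%997=10 h(56,44)=(56*31+44)%997=783 -> [309, 992, 10, 783]
  L2: h(309,992)=(309*31+992)%997=601 h(10,783)=(10*31+783)%997=96 -> [601, 96]
  L3: h(601,96)=(601*31+96)%997=781 -> [781]
  root = 781 == target 781  ** MATCH **
Candidate B: set leaf[7] = 95 -> leaves = [72, 71, 95, 41, 30, 55, 56, 95]
  L0: [72, 71, 95, 41, 30, 55, 56, 95]
  L1: h(72,71)=(72*31+71)%997=309 h(95,41)=(95*31+41)%997=992 h(30,55)=(30*31+55)%997=985 h(56,95)=(56*31+95)%997=834 -> [309, 992, 985, 834]
  L2: h(309,992)=(309*31+992)%997=601 h(985,834)=(985*31+834)%997=462 -> [601, 462]
  L3: h(601,462)=(601*31+462)%997=150 -> [150]
  root = 150 != target 781
Candidate C: set leaf[0] = 75 -> leaves = [75, 71, 95, 41, 30, 55, 56, 44]
  L0: [75, 71, 95, 41, 30, 55, 56, 44]
  L1: h(75,71)=(75*31+71)%997=402 h(95,41)=(95*31+41)%997=992 h(30,55)=(30*31+55)%997=985 h(56,44)=(56*31+44)%997=783 -> [402, 992, 985, 783]
  L2: h(402,992)=(402*31+992)%997=493 h(985,783)=(985*31+783)%997=411 -> [493, 411]
  L3: h(493,411)=(493*31+411)%997=739 -> [739]
  root = 739 != target 781
Candidate A produces the target root.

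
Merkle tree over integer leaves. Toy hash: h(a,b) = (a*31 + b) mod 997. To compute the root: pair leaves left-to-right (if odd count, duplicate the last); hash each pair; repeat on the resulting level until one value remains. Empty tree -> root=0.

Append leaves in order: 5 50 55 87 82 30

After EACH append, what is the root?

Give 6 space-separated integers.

After append 5 (leaves=[5]):
  L0: [5]
  root=5
After append 50 (leaves=[5, 50]):
  L0: [5, 50]
  L1: h(5,50)=(5*31+50)%997=205 -> [205]
  root=205
After append 55 (leaves=[5, 50, 55]):
  L0: [5, 50, 55]
  L1: h(5,50)=(5*31+50)%997=205 h(55,55)=(55*31+55)%997=763 -> [205, 763]
  L2: h(205,763)=(205*31+763)%997=139 -> [139]
  root=139
After append 87 (leaves=[5, 50, 55, 87]):
  L0: [5, 50, 55, 87]
  L1: h(5,50)=(5*31+50)%997=205 h(55,87)=(55*31+87)%997=795 -> [205, 795]
  L2: h(205,795)=(205*31+795)%997=171 -> [171]
  root=171
After append 82 (leaves=[5, 50, 55, 87, 82]):
  L0: [5, 50, 55, 87, 82]
  L1: h(5,50)=(5*31+50)%997=205 h(55,87)=(55*31+87)%997=795 h(82,82)=(82*31+82)%997=630 -> [205, 795, 630]
  L2: h(205,795)=(205*31+795)%997=171 h(630,630)=(630*31+630)%997=220 -> [171, 220]
  L3: h(171,220)=(171*31+220)%997=536 -> [536]
  root=536
After append 30 (leaves=[5, 50, 55, 87, 82, 30]):
  L0: [5, 50, 55, 87, 82, 30]
  L1: h(5,50)=(5*31+50)%997=205 h(55,87)=(55*31+87)%997=795 h(82,30)=(82*31+30)%997=578 -> [205, 795, 578]
  L2: h(205,795)=(205*31+795)%997=171 h(578,578)=(578*31+578)%997=550 -> [171, 550]
  L3: h(171,550)=(171*31+550)%997=866 -> [866]
  root=866

Answer: 5 205 139 171 536 866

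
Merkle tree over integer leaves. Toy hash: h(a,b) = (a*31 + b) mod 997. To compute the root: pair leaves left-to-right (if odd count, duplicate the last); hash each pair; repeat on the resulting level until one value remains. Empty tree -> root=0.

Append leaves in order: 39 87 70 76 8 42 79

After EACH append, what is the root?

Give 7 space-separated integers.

After append 39 (leaves=[39]):
  L0: [39]
  root=39
After append 87 (leaves=[39, 87]):
  L0: [39, 87]
  L1: h(39,87)=(39*31+87)%997=299 -> [299]
  root=299
After append 70 (leaves=[39, 87, 70]):
  L0: [39, 87, 70]
  L1: h(39,87)=(39*31+87)%997=299 h(70,70)=(70*31+70)%997=246 -> [299, 246]
  L2: h(299,246)=(299*31+246)%997=542 -> [542]
  root=542
After append 76 (leaves=[39, 87, 70, 76]):
  L0: [39, 87, 70, 76]
  L1: h(39,87)=(39*31+87)%997=299 h(70,76)=(70*31+76)%997=252 -> [299, 252]
  L2: h(299,252)=(299*31+252)%997=548 -> [548]
  root=548
After append 8 (leaves=[39, 87, 70, 76, 8]):
  L0: [39, 87, 70, 76, 8]
  L1: h(39,87)=(39*31+87)%997=299 h(70,76)=(70*31+76)%997=252 h(8,8)=(8*31+8)%997=256 -> [299, 252, 256]
  L2: h(299,252)=(299*31+252)%997=548 h(256,256)=(256*31+256)%997=216 -> [548, 216]
  L3: h(548,216)=(548*31+216)%997=255 -> [255]
  root=255
After append 42 (leaves=[39, 87, 70, 76, 8, 42]):
  L0: [39, 87, 70, 76, 8, 42]
  L1: h(39,87)=(39*31+87)%997=299 h(70,76)=(70*31+76)%997=252 h(8,42)=(8*31+42)%997=290 -> [299, 252, 290]
  L2: h(299,252)=(299*31+252)%997=548 h(290,290)=(290*31+290)%997=307 -> [548, 307]
  L3: h(548,307)=(548*31+307)%997=346 -> [346]
  root=346
After append 79 (leaves=[39, 87, 70, 76, 8, 42, 79]):
  L0: [39, 87, 70, 76, 8, 42, 79]
  L1: h(39,87)=(39*31+87)%997=299 h(70,76)=(70*31+76)%997=252 h(8,42)=(8*31+42)%997=290 h(79,79)=(79*31+79)%997=534 -> [299, 252, 290, 534]
  L2: h(299,252)=(299*31+252)%997=548 h(290,534)=(290*31+534)%997=551 -> [548, 551]
  L3: h(548,551)=(548*31+551)%997=590 -> [590]
  root=590

Answer: 39 299 542 548 255 346 590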